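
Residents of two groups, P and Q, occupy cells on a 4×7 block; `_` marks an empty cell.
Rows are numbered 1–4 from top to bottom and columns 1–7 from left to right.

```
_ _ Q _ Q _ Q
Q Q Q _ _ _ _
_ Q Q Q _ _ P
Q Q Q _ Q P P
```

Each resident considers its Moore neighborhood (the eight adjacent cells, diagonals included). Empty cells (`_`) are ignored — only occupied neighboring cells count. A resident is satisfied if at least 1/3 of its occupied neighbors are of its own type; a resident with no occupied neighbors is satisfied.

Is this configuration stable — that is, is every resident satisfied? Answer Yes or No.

Row 1: (1,3)Q 2/2 ✓ · (1,5)Q 0/0 ✓ · (1,7)Q 0/0 ✓
Row 2: (2,1)Q 2/2 ✓ · (2,2)Q 5/5 ✓ · (2,3)Q 5/5 ✓
Row 3: (3,2)Q 7/7 ✓ · (3,3)Q 6/6 ✓ · (3,4)Q 4/4 ✓ · (3,7)P 2/2 ✓
Row 4: (4,1)Q 2/2 ✓ · (4,2)Q 4/4 ✓ · (4,3)Q 4/4 ✓ · (4,5)Q 1/2 ✓ · (4,6)P 2/3 ✓ · (4,7)P 2/2 ✓
All meet the threshold, so the configuration is stable.

Yes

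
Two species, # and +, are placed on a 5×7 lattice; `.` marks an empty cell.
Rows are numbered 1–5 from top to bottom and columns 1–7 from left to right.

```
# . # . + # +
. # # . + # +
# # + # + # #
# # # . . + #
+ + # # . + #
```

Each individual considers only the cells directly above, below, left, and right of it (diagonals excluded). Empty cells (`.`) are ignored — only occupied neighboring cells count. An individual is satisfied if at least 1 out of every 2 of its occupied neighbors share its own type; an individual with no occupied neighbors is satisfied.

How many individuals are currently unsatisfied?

Row 1: (1,1)# 0/0 satisfied · (1,3)# 1/1 satisfied · (1,5)+ 1/2 satisfied · (1,6)# 1/3 not · (1,7)+ 1/2 satisfied
Row 2: (2,2)# 2/2 satisfied · (2,3)# 2/3 satisfied · (2,5)+ 2/3 satisfied · (2,6)# 2/4 satisfied · (2,7)+ 1/3 not
Row 3: (3,1)# 2/2 satisfied · (3,2)# 3/4 satisfied · (3,3)+ 0/4 not · (3,4)# 0/2 not · (3,5)+ 1/3 not · (3,6)# 2/4 satisfied · (3,7)# 2/3 satisfied
Row 4: (4,1)# 2/3 satisfied · (4,2)# 3/4 satisfied · (4,3)# 2/3 satisfied · (4,6)+ 1/3 not · (4,7)# 2/3 satisfied
Row 5: (5,1)+ 1/2 satisfied · (5,2)+ 1/3 not · (5,3)# 2/3 satisfied · (5,4)# 1/1 satisfied · (5,6)+ 1/2 satisfied · (5,7)# 1/2 satisfied
Unsatisfied: (1,6), (2,7), (3,3), (3,4), (3,5), (4,6), (5,2) — 7 in total.

7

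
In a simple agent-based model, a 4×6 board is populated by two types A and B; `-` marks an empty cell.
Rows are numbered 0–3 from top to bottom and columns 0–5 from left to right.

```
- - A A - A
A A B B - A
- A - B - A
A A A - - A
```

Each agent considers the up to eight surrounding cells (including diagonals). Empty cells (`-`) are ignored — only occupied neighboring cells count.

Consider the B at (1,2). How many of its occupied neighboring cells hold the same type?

Occupied neighbors of (1,2): (0,2)=A, (0,3)=A, (1,1)=A, (1,3)=B, (2,1)=A, (2,3)=B.
Same type (B): 2 of 6.

2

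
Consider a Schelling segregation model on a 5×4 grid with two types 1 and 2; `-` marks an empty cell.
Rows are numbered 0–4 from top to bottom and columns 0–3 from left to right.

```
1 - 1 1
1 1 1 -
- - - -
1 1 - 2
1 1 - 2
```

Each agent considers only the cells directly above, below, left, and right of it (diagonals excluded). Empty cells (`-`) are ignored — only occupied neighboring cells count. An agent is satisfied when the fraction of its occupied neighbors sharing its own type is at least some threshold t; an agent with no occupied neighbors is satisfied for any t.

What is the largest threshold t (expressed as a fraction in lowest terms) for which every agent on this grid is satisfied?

Row 0: (0,0)1 1/1 · (0,2)1 2/2 · (0,3)1 1/1
Row 1: (1,0)1 2/2 · (1,1)1 2/2 · (1,2)1 2/2
Row 3: (3,0)1 2/2 · (3,1)1 2/2 · (3,3)2 1/1
Row 4: (4,0)1 2/2 · (4,1)1 2/2 · (4,3)2 1/1
The smallest same-type fraction is 1/1 at (0,0), which reduces to 1/1. Any threshold above that leaves this agent unsatisfied.

1/1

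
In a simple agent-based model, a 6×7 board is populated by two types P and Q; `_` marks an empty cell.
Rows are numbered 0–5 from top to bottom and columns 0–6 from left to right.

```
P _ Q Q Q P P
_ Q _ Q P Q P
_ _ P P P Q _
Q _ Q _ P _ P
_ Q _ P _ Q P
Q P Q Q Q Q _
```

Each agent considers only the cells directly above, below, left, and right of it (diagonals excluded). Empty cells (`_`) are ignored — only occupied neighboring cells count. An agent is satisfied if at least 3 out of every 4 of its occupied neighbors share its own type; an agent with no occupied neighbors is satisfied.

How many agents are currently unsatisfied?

Row 0: (0,0)P 0/0 ✓ · (0,2)Q 1/1 ✓ · (0,3)Q 3/3 ✓ · (0,4)Q 1/3 ✗ · (0,5)P 1/3 ✗ · (0,6)P 2/2 ✓
Row 1: (1,1)Q 0/0 ✓ · (1,3)Q 1/3 ✗ · (1,4)P 1/4 ✗ · (1,5)Q 1/4 ✗ · (1,6)P 1/2 ✗
Row 2: (2,2)P 1/2 ✗ · (2,3)P 2/3 ✗ · (2,4)P 3/4 ✓ · (2,5)Q 1/2 ✗
Row 3: (3,0)Q 0/0 ✓ · (3,2)Q 0/1 ✗ · (3,4)P 1/1 ✓ · (3,6)P 1/1 ✓
Row 4: (4,1)Q 0/1 ✗ · (4,3)P 0/1 ✗ · (4,5)Q 1/2 ✗ · (4,6)P 1/2 ✗
Row 5: (5,0)Q 0/1 ✗ · (5,1)P 0/3 ✗ · (5,2)Q 1/2 ✗ · (5,3)Q 2/3 ✗ · (5,4)Q 2/2 ✓ · (5,5)Q 2/2 ✓
Unsatisfied: (0,4), (0,5), (1,3), (1,4), (1,5), (1,6), (2,2), (2,3), (2,5), (3,2), (4,1), (4,3), (4,5), (4,6), (5,0), (5,1), (5,2), (5,3) — 18 in total.

18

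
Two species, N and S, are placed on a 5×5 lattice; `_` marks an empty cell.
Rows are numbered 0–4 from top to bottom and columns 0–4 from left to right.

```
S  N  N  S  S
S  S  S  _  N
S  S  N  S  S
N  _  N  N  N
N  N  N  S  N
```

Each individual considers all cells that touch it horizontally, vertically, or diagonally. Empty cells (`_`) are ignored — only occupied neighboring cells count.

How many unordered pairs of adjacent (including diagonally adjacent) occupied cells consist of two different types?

Scan each occupied cell's neighbors to the right and below (and the two forward diagonals) so each pair is counted once.
From row 0: 9 unlike of 14 pairs (running 9/14).
From row 1: 4 unlike of 12 pairs (running 13/26).
From row 2: 10 unlike of 14 pairs (running 23/40).
From row 3: 3 unlike of 12 pairs (running 26/52).
From row 4: 2 unlike of 4 pairs (running 28/56).
Total adjacent occupied pairs: 56; unlike-type pairs: 28.

28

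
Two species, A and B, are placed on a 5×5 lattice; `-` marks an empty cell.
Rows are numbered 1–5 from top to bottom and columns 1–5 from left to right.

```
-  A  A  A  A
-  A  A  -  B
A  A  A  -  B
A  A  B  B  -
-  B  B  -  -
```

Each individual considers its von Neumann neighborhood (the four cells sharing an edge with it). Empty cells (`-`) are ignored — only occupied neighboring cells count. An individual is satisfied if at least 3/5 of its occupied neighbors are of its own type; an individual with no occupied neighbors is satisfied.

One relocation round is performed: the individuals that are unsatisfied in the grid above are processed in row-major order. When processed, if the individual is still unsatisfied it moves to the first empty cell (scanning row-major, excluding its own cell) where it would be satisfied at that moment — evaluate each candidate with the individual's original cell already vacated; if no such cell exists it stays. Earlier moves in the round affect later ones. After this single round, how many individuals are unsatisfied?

0

Initially unsatisfied (in order): (1,5), (2,5), (4,2), (4,3), (5,2).
  (1,5) → (1,1).
  (2,5): now satisfied by earlier moves; stays.
  (4,2) → (2,1).
  (4,3): now satisfied by earlier moves; stays.
  (5,2): now satisfied by earlier moves; stays.
Resulting grid:
A A A A -
A A A - B
A A A - B
A - B B -
- B B - -
All satisfied now.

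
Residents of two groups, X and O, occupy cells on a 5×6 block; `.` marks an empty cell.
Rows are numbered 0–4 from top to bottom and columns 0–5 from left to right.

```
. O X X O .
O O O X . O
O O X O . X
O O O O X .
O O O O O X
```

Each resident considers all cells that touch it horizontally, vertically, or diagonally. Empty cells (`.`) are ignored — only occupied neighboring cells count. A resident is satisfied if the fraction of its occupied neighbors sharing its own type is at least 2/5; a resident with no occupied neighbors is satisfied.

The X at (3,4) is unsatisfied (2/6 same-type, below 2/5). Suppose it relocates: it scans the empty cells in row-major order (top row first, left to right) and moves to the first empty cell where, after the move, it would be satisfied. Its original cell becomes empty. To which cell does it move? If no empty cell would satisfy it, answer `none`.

Vacating (3,4). Empty cells in order:
  (0,0): 0/3 same-type → still unsatisfied.
  (0,5): 0/2 same-type → still unsatisfied.
  (1,4): 3/6 same-type → satisfied — stop here.

(1,4)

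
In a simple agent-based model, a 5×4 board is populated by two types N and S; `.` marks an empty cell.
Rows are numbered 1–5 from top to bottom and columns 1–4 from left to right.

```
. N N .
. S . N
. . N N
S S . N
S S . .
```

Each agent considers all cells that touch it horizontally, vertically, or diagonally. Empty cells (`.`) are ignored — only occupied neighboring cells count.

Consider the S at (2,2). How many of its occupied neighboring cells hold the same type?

Occupied neighbors of (2,2): (1,2)=N, (1,3)=N, (3,3)=N.
Same type (S): 0 of 3.

0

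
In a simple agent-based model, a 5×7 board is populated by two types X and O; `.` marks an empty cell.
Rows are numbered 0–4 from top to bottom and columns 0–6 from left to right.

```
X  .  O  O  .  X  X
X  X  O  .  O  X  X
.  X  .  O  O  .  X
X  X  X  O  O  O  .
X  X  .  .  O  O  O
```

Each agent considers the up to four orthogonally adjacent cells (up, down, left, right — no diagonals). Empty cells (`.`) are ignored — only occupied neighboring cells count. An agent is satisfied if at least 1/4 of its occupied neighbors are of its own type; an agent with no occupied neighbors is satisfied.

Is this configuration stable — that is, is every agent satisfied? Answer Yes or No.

Row 0: (0,0)X 1/1 satisfied · (0,2)O 2/2 satisfied · (0,3)O 1/1 satisfied · (0,5)X 2/2 satisfied · (0,6)X 2/2 satisfied
Row 1: (1,0)X 2/2 satisfied · (1,1)X 2/3 satisfied · (1,2)O 1/2 satisfied · (1,4)O 1/2 satisfied · (1,5)X 2/3 satisfied · (1,6)X 3/3 satisfied
Row 2: (2,1)X 2/2 satisfied · (2,3)O 2/2 satisfied · (2,4)O 3/3 satisfied · (2,6)X 1/1 satisfied
Row 3: (3,0)X 2/2 satisfied · (3,1)X 4/4 satisfied · (3,2)X 1/2 satisfied · (3,3)O 2/3 satisfied · (3,4)O 4/4 satisfied · (3,5)O 2/2 satisfied
Row 4: (4,0)X 2/2 satisfied · (4,1)X 2/2 satisfied · (4,4)O 2/2 satisfied · (4,5)O 3/3 satisfied · (4,6)O 1/1 satisfied
All meet the threshold, so the configuration is stable.

Yes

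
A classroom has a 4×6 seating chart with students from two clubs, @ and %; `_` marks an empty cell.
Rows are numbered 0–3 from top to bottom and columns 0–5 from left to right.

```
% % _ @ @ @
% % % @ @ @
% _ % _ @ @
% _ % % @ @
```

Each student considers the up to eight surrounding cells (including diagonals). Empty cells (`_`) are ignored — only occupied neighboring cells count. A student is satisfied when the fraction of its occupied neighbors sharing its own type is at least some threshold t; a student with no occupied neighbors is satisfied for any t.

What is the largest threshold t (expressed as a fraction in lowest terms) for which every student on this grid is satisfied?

1/2

Row 0: (0,0)% 3/3 · (0,1)% 4/4 · (0,3)@ 3/4 · (0,4)@ 5/5 · (0,5)@ 3/3
Row 1: (1,0)% 4/4 · (1,1)% 6/6 · (1,2)% 3/5 · (1,3)@ 4/6 · (1,4)@ 7/7 · (1,5)@ 5/5
Row 2: (2,0)% 3/3 · (2,2)% 4/5 · (2,4)@ 6/7 · (2,5)@ 5/5
Row 3: (3,0)% 1/1 · (3,2)% 2/2 · (3,3)% 2/4 · (3,4)@ 3/4 · (3,5)@ 3/3
The smallest same-type fraction is 2/4 at (3,3), which reduces to 1/2. Any threshold above that leaves this student unsatisfied.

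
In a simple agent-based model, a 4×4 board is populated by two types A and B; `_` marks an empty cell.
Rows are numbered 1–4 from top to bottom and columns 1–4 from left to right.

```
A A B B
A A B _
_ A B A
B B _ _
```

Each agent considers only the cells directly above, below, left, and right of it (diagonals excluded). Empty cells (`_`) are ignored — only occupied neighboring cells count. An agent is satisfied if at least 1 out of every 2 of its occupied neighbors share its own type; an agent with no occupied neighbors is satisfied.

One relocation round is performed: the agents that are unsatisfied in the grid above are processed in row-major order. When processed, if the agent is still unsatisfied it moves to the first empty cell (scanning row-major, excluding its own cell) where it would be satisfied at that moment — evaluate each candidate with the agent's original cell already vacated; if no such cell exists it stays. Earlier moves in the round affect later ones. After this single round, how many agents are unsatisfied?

0

Initially unsatisfied (in order): (3,2), (3,3), (3,4).
  (3,2) → (3,1).
  (3,3): now satisfied by earlier moves; stays.
  (3,4) → (3,2).
Resulting grid:
A A B B
A A B _
A A B _
B B _ _
All satisfied now.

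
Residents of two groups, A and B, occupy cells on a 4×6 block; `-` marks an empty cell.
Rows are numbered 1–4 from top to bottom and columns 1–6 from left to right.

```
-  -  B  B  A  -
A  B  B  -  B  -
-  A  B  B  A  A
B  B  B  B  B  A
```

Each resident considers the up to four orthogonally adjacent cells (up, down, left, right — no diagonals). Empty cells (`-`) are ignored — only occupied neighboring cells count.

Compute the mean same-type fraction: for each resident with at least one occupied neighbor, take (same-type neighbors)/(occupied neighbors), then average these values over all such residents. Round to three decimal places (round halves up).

0.556

(1,3)B 2/2
(1,4)B 1/2
(1,5)A 0/2
(2,1)A 0/1
(2,2)B 1/3
(2,3)B 3/3
(2,5)B 0/2
(3,2)A 0/3
(3,3)B 3/4
(3,4)B 2/3
(3,5)A 1/4
(3,6)A 2/2
(4,1)B 1/1
(4,2)B 2/3
(4,3)B 3/3
(4,4)B 3/3
(4,5)B 1/3
(4,6)A 1/2
Sum over 18 residents: 2/2 + 1/2 + 0/2 + 0/1 + 1/3 + 3/3 + 0/2 + 0/3 + 3/4 + 2/3 + 1/4 + 2/2 + 1/1 + 2/3 + 3/3 + 3/3 + 1/3 + 1/2 = 10; mean = 10 ÷ 18 = 5/9 = 0.555555… → 0.556.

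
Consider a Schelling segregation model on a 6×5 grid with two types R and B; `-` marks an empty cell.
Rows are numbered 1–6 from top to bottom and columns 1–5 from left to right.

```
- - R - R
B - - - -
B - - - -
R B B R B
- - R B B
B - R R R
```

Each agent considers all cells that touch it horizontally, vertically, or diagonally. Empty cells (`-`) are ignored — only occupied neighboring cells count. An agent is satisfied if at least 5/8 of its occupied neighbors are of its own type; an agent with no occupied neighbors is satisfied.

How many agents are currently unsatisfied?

Row 1: (1,3)R 0/0 ✓ · (1,5)R 0/0 ✓
Row 2: (2,1)B 1/1 ✓
Row 3: (3,1)B 2/3 ✓
Row 4: (4,1)R 0/2 ✗ · (4,2)B 2/4 ✗ · (4,3)B 2/4 ✗ · (4,4)R 1/5 ✗ · (4,5)B 2/3 ✓
Row 5: (5,3)R 3/6 ✗ · (5,4)B 3/8 ✗ · (5,5)B 2/5 ✗
Row 6: (6,1)B 0/0 ✓ · (6,3)R 2/3 ✓ · (6,4)R 3/5 ✗ · (6,5)R 1/3 ✗
Unsatisfied: (4,1), (4,2), (4,3), (4,4), (5,3), (5,4), (5,5), (6,4), (6,5) — 9 in total.

9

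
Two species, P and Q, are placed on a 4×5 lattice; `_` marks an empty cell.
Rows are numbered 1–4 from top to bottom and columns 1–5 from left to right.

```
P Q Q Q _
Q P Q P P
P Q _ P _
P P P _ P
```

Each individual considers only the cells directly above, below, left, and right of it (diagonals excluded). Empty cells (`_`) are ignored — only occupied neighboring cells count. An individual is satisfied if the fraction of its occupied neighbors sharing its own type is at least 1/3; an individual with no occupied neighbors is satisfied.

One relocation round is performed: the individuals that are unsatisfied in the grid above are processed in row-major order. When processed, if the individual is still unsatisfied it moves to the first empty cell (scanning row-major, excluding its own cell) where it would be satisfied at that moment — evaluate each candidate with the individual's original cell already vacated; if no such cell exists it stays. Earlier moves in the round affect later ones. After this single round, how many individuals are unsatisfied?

Initially unsatisfied (in order): (1,1), (2,1), (2,2), (3,2).
  (1,1) → (1,5).
  (2,1) → (1,1).
  (2,2) → (2,1).
  (3,2) → (2,2).
Resulting grid:
Q Q Q Q P
P Q Q P P
P _ _ P _
P P P _ P
All satisfied now.

0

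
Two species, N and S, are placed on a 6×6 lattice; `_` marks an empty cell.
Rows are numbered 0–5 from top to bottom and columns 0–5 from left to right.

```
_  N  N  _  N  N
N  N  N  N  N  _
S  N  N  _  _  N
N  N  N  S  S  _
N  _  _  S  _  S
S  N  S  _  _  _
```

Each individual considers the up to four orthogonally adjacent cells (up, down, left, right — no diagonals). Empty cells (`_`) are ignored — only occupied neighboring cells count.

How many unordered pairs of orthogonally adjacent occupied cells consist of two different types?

Scan each occupied cell's neighbors to the right and below so each pair is counted once.
From row 0: 0 unlike of 5 pairs (running 0/5).
From row 1: 1 unlike of 7 pairs (running 1/12).
From row 2: 2 unlike of 5 pairs (running 3/17).
From row 3: 1 unlike of 6 pairs (running 4/23).
From row 4: 1 unlike of 1 pairs (running 5/24).
From row 5: 2 unlike of 2 pairs (running 7/26).
Total adjacent occupied pairs: 26; unlike-type pairs: 7.

7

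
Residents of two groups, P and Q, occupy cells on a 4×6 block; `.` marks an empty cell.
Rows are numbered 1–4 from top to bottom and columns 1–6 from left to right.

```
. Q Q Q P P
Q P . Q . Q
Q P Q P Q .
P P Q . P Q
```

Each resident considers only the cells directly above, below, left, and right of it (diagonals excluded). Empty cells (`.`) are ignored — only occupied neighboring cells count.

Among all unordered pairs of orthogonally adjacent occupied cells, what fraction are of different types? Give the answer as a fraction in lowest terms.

Scan each occupied cell's neighbors to the right and below so each pair is counted once.
Row 1: Q(1,2)–Q(1,3)= Q(1,2)–P(2,2)≠ Q(1,3)–Q(1,4)= Q(1,4)–P(1,5)≠ Q(1,4)–Q(2,4)= P(1,5)–P(1,6)= P(1,6)–Q(2,6)≠  → 3/7 unlike.
Row 2: Q(2,1)–P(2,2)≠ Q(2,1)–Q(3,1)= P(2,2)–P(3,2)= Q(2,4)–P(3,4)≠  → 2/4 unlike.
Row 3: Q(3,1)–P(3,2)≠ Q(3,1)–P(4,1)≠ P(3,2)–Q(3,3)≠ P(3,2)–P(4,2)= Q(3,3)–P(3,4)≠ Q(3,3)–Q(4,3)= P(3,4)–Q(3,5)≠ Q(3,5)–P(4,5)≠  → 6/8 unlike.
Row 4: P(4,1)–P(4,2)= P(4,2)–Q(4,3)≠ P(4,5)–Q(4,6)≠  → 2/3 unlike.
Total adjacent occupied pairs: 22; unlike-type pairs: 13.
13/22 is already in lowest terms.

13/22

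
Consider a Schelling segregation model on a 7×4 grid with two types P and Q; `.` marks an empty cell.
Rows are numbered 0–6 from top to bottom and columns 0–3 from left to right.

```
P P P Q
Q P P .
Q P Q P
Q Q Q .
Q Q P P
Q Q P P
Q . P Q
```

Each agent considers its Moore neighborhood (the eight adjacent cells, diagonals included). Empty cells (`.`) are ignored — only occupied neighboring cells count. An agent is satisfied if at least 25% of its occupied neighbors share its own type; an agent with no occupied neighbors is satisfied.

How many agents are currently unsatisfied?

(0,0)P 2/3 satisfied
(0,1)P 4/5 satisfied
(0,2)P 3/4 satisfied
(0,3)Q 0/2 not
(1,0)Q 1/5 not
(1,1)P 5/8 satisfied
(1,2)P 5/7 satisfied
(2,0)Q 3/5 satisfied
(2,1)P 2/8 satisfied
(2,2)Q 2/6 satisfied
(2,3)P 1/3 satisfied
(3,0)Q 4/5 satisfied
(3,1)Q 6/8 satisfied
(3,2)Q 3/7 satisfied
(4,0)Q 5/5 satisfied
(4,1)Q 6/8 satisfied
(4,2)P 3/7 satisfied
(4,3)P 3/4 satisfied
(5,0)Q 4/4 satisfied
(5,1)Q 4/7 satisfied
(5,2)P 4/7 satisfied
(5,3)P 4/5 satisfied
(6,0)Q 2/2 satisfied
(6,2)P 2/4 satisfied
(6,3)Q 0/3 not
Unsatisfied: (0,3), (1,0), (6,3) — 3 in total.

3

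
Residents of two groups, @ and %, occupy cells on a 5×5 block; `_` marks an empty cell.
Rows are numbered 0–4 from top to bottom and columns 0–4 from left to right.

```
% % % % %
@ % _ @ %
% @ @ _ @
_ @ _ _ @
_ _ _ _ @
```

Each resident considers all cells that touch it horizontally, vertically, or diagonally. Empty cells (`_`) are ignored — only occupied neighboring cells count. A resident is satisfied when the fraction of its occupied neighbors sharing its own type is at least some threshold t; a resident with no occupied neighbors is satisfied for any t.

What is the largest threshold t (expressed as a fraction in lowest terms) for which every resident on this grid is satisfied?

(0,0)% 2/3
(0,1)% 3/4
(0,2)% 3/4
(0,3)% 3/4
(0,4)% 2/3
(1,0)@ 1/5
(1,1)% 4/7
(1,3)@ 2/6
(1,4)% 2/4
(2,0)% 1/4
(2,1)@ 3/5
(2,2)@ 3/4
(2,4)@ 2/3
(3,1)@ 2/3
(3,4)@ 2/2
(4,4)@ 1/1
The smallest same-type fraction is 1/5 at (1,0), which reduces to 1/5. Any threshold above that leaves this resident unsatisfied.

1/5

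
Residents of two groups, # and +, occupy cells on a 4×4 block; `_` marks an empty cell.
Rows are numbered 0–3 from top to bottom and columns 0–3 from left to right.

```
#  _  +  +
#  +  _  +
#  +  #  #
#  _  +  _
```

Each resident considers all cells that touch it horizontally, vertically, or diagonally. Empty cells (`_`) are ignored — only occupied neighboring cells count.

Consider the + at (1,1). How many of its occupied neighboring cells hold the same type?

Occupied neighbors of (1,1): (0,0)=#, (0,2)=+, (1,0)=#, (2,0)=#, (2,1)=+, (2,2)=#.
Same type (+): 2 of 6.

2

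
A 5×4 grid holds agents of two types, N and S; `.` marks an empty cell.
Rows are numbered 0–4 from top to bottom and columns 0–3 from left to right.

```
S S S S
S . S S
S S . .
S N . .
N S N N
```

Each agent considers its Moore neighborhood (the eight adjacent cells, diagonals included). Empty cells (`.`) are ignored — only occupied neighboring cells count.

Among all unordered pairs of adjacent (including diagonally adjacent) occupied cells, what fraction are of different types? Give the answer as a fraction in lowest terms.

1/4

Scan each occupied cell's neighbors to the right and below (and the two forward diagonals) so each pair is counted once.
From row 0: 0 unlike of 10 pairs (running 0/10).
From row 1: 0 unlike of 4 pairs (running 0/14).
From row 2: 2 unlike of 5 pairs (running 2/19).
From row 3: 3 unlike of 6 pairs (running 5/25).
From row 4: 2 unlike of 3 pairs (running 7/28).
Total adjacent occupied pairs: 28; unlike-type pairs: 7.
7/28 reduces to 1/4.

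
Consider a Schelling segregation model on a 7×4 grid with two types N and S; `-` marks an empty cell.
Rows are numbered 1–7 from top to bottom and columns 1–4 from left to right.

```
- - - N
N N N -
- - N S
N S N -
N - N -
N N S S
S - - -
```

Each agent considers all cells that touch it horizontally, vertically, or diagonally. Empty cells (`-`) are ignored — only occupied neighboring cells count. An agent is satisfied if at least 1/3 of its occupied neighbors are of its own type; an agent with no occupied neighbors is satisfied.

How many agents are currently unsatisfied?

(1,4)N 1/1 ✓
(2,1)N 1/1 ✓
(2,2)N 3/3 ✓
(2,3)N 3/4 ✓
(3,3)N 3/5 ✓
(3,4)S 0/3 ✗
(4,1)N 1/2 ✓
(4,2)S 0/5 ✗
(4,3)N 2/4 ✓
(5,1)N 3/4 ✓
(5,3)N 2/5 ✓
(6,1)N 2/3 ✓
(6,2)N 3/5 ✓
(6,3)S 1/3 ✓
(6,4)S 1/2 ✓
(7,1)S 0/2 ✗
Unsatisfied: (3,4), (4,2), (7,1) — 3 in total.

3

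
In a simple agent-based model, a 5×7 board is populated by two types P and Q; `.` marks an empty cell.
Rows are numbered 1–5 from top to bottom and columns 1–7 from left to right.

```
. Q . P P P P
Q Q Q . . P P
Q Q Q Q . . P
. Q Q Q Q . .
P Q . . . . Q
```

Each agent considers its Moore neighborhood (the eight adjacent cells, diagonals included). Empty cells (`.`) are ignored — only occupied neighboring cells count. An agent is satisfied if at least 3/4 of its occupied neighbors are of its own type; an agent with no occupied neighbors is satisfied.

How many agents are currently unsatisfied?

3

(1,2)Q 3/3 ✓
(1,4)P 1/2 ✗
(1,5)P 3/3 ✓
(1,6)P 4/4 ✓
(1,7)P 3/3 ✓
(2,1)Q 4/4 ✓
(2,2)Q 6/6 ✓
(2,3)Q 5/6 ✓
(2,6)P 5/5 ✓
(2,7)P 4/4 ✓
(3,1)Q 4/4 ✓
(3,2)Q 7/7 ✓
(3,3)Q 7/7 ✓
(3,4)Q 5/5 ✓
(3,7)P 2/2 ✓
(4,2)Q 5/6 ✓
(4,3)Q 6/6 ✓
(4,4)Q 4/4 ✓
(4,5)Q 2/2 ✓
(5,1)P 0/2 ✗
(5,2)Q 2/3 ✗
(5,7)Q 0/0 ✓
Unsatisfied: (1,4), (5,1), (5,2) — 3 in total.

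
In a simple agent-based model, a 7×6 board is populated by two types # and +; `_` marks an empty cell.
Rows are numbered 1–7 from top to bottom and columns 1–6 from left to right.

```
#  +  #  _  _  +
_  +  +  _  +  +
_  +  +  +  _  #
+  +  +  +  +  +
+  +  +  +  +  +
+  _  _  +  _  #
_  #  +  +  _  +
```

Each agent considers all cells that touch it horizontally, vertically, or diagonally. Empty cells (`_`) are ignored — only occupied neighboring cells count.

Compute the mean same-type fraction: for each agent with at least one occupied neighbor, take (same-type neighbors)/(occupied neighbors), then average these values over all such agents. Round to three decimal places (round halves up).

0.709

Row 1: (1,1)# 0/2 · (1,2)+ 2/4 · (1,3)# 0/3 · (1,6)+ 2/2
Row 2: (2,2)+ 4/6 · (2,3)+ 5/6 · (2,5)+ 3/4 · (2,6)+ 2/3
Row 3: (3,2)+ 6/6 · (3,3)+ 7/7 · (3,4)+ 6/6 · (3,6)# 0/4
Row 4: (4,1)+ 4/4 · (4,2)+ 7/7 · (4,3)+ 8/8 · (4,4)+ 7/7 · (4,5)+ 6/7 · (4,6)+ 3/4
Row 5: (5,1)+ 4/4 · (5,2)+ 6/6 · (5,3)+ 6/6 · (5,4)+ 6/6 · (5,5)+ 6/7 · (5,6)+ 3/4
Row 6: (6,1)+ 2/3 · (6,4)+ 5/5 · (6,6)# 0/3
Row 7: (7,2)# 0/2 · (7,3)+ 2/3 · (7,4)+ 2/2 · (7,6)+ 0/1
Sum over 31 agents: 0/2 + 2/4 + 0/3 + 2/2 + 4/6 + 5/6 + 3/4 + 2/3 + 6/6 + 7/7 + 6/6 + 0/4 + 4/4 + 7/7 + 8/8 + 7/7 + 6/7 + 3/4 + 4/4 + 6/6 + 6/6 + 6/6 + 6/7 + 3/4 + 2/3 + 5/5 + 0/3 + 0/2 + 2/3 + 2/2 + 0/1 = 615/28; mean = 615/28 ÷ 31 = 615/868 = 0.708525… → 0.709.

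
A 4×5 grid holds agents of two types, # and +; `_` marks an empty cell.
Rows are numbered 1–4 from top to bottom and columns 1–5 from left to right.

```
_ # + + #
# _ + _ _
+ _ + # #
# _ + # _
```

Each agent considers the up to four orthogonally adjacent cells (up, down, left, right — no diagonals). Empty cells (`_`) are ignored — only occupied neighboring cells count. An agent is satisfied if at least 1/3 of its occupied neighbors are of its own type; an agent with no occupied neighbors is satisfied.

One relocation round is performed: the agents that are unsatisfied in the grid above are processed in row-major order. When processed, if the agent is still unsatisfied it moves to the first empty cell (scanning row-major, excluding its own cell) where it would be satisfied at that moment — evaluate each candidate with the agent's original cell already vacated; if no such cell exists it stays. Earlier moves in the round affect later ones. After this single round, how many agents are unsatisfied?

Initially unsatisfied (in order): (1,2), (1,5), (2,1), (3,1), (4,1).
  (1,2) → (1,1).
  (1,5) → (1,2).
  (2,1): now satisfied by earlier moves; stays.
  (3,1) → (1,5).
  (4,1): now satisfied by earlier moves; stays.
Resulting grid:
# # + + +
# _ + _ _
_ _ + # #
# _ + # _
All satisfied now.

0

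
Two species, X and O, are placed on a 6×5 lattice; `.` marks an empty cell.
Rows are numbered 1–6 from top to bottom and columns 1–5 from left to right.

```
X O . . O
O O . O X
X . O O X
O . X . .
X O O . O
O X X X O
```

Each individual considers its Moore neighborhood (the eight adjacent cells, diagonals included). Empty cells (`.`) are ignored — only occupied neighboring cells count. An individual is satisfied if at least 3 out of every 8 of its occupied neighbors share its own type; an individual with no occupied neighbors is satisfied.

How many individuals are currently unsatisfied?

10

(1,1)X 0/3 unhappy
(1,2)O 2/3 ok
(1,5)O 1/2 ok
(2,1)O 2/4 ok
(2,2)O 3/5 ok
(2,4)O 3/5 ok
(2,5)X 1/4 unhappy
(3,1)X 0/3 unhappy
(3,3)O 3/4 ok
(3,4)O 2/5 ok
(3,5)X 1/3 unhappy
(4,1)O 1/3 unhappy
(4,3)X 0/4 unhappy
(5,1)X 1/4 unhappy
(5,2)O 3/7 ok
(5,3)O 1/5 unhappy
(5,5)O 1/2 ok
(6,1)O 1/3 unhappy
(6,2)X 2/5 ok
(6,3)X 2/4 ok
(6,4)X 1/4 unhappy
(6,5)O 1/2 ok
Unsatisfied: (1,1), (2,5), (3,1), (3,5), (4,1), (4,3), (5,1), (5,3), (6,1), (6,4) — 10 in total.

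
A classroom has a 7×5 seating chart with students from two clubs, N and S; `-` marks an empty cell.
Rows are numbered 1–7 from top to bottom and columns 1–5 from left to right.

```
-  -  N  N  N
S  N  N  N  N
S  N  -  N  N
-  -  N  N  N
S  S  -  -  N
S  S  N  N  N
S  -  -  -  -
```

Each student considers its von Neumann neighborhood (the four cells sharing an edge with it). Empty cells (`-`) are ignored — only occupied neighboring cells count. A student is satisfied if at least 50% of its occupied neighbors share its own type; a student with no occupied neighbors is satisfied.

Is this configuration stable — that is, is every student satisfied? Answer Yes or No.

(1,3)N 2/2 ok
(1,4)N 3/3 ok
(1,5)N 2/2 ok
(2,1)S 1/2 ok
(2,2)N 2/3 ok
(2,3)N 3/3 ok
(2,4)N 4/4 ok
(2,5)N 3/3 ok
(3,1)S 1/2 ok
(3,2)N 1/2 ok
(3,4)N 3/3 ok
(3,5)N 3/3 ok
(4,3)N 1/1 ok
(4,4)N 3/3 ok
(4,5)N 3/3 ok
(5,1)S 2/2 ok
(5,2)S 2/2 ok
(5,5)N 2/2 ok
(6,1)S 3/3 ok
(6,2)S 2/3 ok
(6,3)N 1/2 ok
(6,4)N 2/2 ok
(6,5)N 2/2 ok
(7,1)S 1/1 ok
All meet the threshold, so the configuration is stable.

Yes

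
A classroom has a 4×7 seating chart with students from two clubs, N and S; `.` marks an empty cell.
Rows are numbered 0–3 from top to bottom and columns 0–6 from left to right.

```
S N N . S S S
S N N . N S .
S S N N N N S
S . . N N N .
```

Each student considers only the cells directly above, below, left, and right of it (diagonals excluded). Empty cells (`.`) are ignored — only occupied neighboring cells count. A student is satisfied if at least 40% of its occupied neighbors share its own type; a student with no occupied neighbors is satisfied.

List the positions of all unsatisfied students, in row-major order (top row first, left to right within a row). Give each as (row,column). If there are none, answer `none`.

Row 0: (0,0)S 1/2 ok · (0,1)N 2/3 ok · (0,2)N 2/2 ok · (0,4)S 1/2 ok · (0,5)S 3/3 ok · (0,6)S 1/1 ok
Row 1: (1,0)S 2/3 ok · (1,1)N 2/4 ok · (1,2)N 3/3 ok · (1,4)N 1/3 unhappy · (1,5)S 1/3 unhappy
Row 2: (2,0)S 3/3 ok · (2,1)S 1/3 unhappy · (2,2)N 2/3 ok · (2,3)N 3/3 ok · (2,4)N 4/4 ok · (2,5)N 2/4 ok · (2,6)S 0/1 unhappy
Row 3: (3,0)S 1/1 ok · (3,3)N 2/2 ok · (3,4)N 3/3 ok · (3,5)N 2/2 ok

(1,4), (1,5), (2,1), (2,6)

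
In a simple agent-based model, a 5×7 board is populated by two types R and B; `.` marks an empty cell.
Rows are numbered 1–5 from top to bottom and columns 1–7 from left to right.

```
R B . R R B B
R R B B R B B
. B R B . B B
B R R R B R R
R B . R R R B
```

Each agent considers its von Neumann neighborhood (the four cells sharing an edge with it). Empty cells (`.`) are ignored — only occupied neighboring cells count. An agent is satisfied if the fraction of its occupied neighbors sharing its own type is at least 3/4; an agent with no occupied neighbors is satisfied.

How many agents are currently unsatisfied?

25

(1,1)R 1/2 ✗
(1,2)B 0/2 ✗
(1,4)R 1/2 ✗
(1,5)R 2/3 ✗
(1,6)B 2/3 ✗
(1,7)B 2/2 ✓
(2,1)R 2/2 ✓
(2,2)R 1/4 ✗
(2,3)B 1/3 ✗
(2,4)B 2/4 ✗
(2,5)R 1/3 ✗
(2,6)B 3/4 ✓
(2,7)B 3/3 ✓
(3,2)B 0/3 ✗
(3,3)R 1/4 ✗
(3,4)B 1/3 ✗
(3,6)B 2/3 ✗
(3,7)B 2/3 ✗
(4,1)B 0/2 ✗
(4,2)R 1/4 ✗
(4,3)R 3/3 ✓
(4,4)R 2/4 ✗
(4,5)B 0/3 ✗
(4,6)R 2/4 ✗
(4,7)R 1/3 ✗
(5,1)R 0/2 ✗
(5,2)B 0/2 ✗
(5,4)R 2/2 ✓
(5,5)R 2/3 ✗
(5,6)R 2/3 ✗
(5,7)B 0/2 ✗
Unsatisfied: (1,1), (1,2), (1,4), (1,5), (1,6), (2,2), (2,3), (2,4), (2,5), (3,2), (3,3), (3,4), (3,6), (3,7), (4,1), (4,2), (4,4), (4,5), (4,6), (4,7), (5,1), (5,2), (5,5), (5,6), (5,7) — 25 in total.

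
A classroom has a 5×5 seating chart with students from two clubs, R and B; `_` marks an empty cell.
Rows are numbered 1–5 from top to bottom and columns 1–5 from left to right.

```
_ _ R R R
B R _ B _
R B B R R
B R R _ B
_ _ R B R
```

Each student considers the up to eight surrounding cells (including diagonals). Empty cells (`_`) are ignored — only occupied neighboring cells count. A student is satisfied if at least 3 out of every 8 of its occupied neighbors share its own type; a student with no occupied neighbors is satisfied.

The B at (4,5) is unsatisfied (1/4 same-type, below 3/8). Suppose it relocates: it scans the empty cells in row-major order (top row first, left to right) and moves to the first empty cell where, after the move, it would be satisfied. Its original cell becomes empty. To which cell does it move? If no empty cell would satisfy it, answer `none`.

Vacating (4,5). Empty cells in order:
  (1,1): 1/2 same-type → satisfied — stop here.

(1,1)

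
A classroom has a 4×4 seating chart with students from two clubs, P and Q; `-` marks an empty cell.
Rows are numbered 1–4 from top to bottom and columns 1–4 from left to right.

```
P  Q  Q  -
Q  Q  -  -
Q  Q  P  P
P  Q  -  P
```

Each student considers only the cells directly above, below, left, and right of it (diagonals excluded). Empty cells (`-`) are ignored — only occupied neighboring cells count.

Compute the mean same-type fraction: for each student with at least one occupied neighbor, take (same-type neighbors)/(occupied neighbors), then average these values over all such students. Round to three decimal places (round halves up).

Row 1: (1,1)P 0/2 · (1,2)Q 2/3 · (1,3)Q 1/1
Row 2: (2,1)Q 2/3 · (2,2)Q 3/3
Row 3: (3,1)Q 2/3 · (3,2)Q 3/4 · (3,3)P 1/2 · (3,4)P 2/2
Row 4: (4,1)P 0/2 · (4,2)Q 1/2 · (4,4)P 1/1
Sum over 12 students: 0/2 + 2/3 + 1/1 + 2/3 + 3/3 + 2/3 + 3/4 + 1/2 + 2/2 + 0/2 + 1/2 + 1/1 = 31/4; mean = 31/4 ÷ 12 = 31/48 = 0.645833… → 0.646.

0.646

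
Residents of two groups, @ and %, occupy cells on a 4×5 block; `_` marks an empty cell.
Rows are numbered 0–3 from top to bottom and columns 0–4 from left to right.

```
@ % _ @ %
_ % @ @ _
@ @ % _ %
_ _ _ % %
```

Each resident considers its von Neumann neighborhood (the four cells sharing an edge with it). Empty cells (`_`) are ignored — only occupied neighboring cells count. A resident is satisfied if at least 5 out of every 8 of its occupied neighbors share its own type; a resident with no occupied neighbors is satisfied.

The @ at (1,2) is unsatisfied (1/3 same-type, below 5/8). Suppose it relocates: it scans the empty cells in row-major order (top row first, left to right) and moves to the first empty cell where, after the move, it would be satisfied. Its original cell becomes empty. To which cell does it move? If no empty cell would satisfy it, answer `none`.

(1,0)

Vacating (1,2). Empty cells in order:
  (0,2): 1/2 same-type → still unsatisfied.
  (1,0): 2/3 same-type → satisfied — stop here.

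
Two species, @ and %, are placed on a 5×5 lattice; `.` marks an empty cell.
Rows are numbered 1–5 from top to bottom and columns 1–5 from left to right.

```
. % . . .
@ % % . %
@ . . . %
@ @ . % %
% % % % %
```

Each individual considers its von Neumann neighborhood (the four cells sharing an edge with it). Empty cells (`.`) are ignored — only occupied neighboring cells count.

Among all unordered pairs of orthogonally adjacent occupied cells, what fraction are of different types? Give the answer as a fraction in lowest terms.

Scan each occupied cell's neighbors to the right and below so each pair is counted once.
Row 1: %(1,2)–%(2,2)=  → 0/1 unlike.
Row 2: @(2,1)–%(2,2)≠ @(2,1)–@(3,1)= %(2,2)–%(2,3)= %(2,5)–%(3,5)=  → 1/4 unlike.
Row 3: @(3,1)–@(4,1)= %(3,5)–%(4,5)=  → 0/2 unlike.
Row 4: @(4,1)–@(4,2)= @(4,1)–%(5,1)≠ @(4,2)–%(5,2)≠ %(4,4)–%(4,5)= %(4,4)–%(5,4)= %(4,5)–%(5,5)=  → 2/6 unlike.
Row 5: %(5,1)–%(5,2)= %(5,2)–%(5,3)= %(5,3)–%(5,4)= %(5,4)–%(5,5)=  → 0/4 unlike.
Total adjacent occupied pairs: 17; unlike-type pairs: 3.
3/17 is already in lowest terms.

3/17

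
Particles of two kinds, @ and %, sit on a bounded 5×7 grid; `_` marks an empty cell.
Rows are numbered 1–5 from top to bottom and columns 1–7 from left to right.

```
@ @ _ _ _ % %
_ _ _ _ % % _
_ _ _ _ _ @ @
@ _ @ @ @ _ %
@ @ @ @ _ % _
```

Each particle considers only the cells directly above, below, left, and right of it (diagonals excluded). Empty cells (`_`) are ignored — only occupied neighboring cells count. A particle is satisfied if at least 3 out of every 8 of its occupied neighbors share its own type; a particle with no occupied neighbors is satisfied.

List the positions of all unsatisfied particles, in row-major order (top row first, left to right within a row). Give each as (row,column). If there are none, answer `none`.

(4,7)

(1,1)@ 1/1 ✓
(1,2)@ 1/1 ✓
(1,6)% 2/2 ✓
(1,7)% 1/1 ✓
(2,5)% 1/1 ✓
(2,6)% 2/3 ✓
(3,6)@ 1/2 ✓
(3,7)@ 1/2 ✓
(4,1)@ 1/1 ✓
(4,3)@ 2/2 ✓
(4,4)@ 3/3 ✓
(4,5)@ 1/1 ✓
(4,7)% 0/1 ✗
(5,1)@ 2/2 ✓
(5,2)@ 2/2 ✓
(5,3)@ 3/3 ✓
(5,4)@ 2/2 ✓
(5,6)% 0/0 ✓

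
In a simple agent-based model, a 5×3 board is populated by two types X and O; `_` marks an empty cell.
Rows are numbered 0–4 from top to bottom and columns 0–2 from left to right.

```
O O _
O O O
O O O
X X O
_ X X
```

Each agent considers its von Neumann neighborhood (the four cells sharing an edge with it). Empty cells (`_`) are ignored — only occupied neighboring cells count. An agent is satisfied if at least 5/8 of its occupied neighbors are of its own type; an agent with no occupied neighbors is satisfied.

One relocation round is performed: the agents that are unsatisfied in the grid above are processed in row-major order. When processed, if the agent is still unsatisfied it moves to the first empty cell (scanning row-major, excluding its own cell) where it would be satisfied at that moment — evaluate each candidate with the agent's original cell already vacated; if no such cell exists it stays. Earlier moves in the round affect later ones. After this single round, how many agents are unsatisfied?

Initially unsatisfied (in order): (3,0), (3,1), (3,2), (4,2).
  (3,0) → (4,0).
  (3,1): no empty cell satisfies it; stays.
  (3,2) → (0,2).
  (4,2): now satisfied by earlier moves; stays.
Resulting grid:
O O O
O O O
O O O
_ X _
X X X
Unsatisfied now: (3,1).

1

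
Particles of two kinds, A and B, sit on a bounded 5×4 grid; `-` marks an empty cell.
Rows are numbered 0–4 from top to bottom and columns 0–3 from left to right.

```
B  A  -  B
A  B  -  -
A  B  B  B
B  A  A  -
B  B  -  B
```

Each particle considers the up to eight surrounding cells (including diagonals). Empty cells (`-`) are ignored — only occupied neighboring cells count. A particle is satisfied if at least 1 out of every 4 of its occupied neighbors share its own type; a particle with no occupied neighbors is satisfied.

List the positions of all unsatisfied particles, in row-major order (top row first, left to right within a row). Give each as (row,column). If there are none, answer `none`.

Row 0: (0,0)B 1/3 ✓ · (0,1)A 1/3 ✓ · (0,3)B 0/0 ✓
Row 1: (1,0)A 2/5 ✓ · (1,1)B 3/6 ✓
Row 2: (2,0)A 2/5 ✓ · (2,1)B 3/7 ✓ · (2,2)B 3/5 ✓ · (2,3)B 1/2 ✓
Row 3: (3,0)B 3/5 ✓ · (3,1)A 2/7 ✓ · (3,2)A 1/6 ✗
Row 4: (4,0)B 2/3 ✓ · (4,1)B 2/4 ✓ · (4,3)B 0/1 ✗

(3,2), (4,3)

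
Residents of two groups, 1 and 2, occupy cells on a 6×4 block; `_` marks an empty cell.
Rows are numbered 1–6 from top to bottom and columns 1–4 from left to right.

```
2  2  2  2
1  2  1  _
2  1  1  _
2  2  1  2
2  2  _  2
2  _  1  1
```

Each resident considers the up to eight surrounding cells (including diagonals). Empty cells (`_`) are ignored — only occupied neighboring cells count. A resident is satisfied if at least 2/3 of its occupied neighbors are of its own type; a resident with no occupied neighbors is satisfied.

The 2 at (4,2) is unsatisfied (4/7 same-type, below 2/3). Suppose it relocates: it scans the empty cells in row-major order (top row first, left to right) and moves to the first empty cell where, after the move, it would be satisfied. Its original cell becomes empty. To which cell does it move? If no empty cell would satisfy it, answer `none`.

(6,2)

Vacating (4,2). Empty cells in order:
  (2,4): 2/4 same-type → still unsatisfied.
  (3,4): 1/4 same-type → still unsatisfied.
  (5,3): 3/6 same-type → still unsatisfied.
  (6,2): 3/4 same-type → satisfied — stop here.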